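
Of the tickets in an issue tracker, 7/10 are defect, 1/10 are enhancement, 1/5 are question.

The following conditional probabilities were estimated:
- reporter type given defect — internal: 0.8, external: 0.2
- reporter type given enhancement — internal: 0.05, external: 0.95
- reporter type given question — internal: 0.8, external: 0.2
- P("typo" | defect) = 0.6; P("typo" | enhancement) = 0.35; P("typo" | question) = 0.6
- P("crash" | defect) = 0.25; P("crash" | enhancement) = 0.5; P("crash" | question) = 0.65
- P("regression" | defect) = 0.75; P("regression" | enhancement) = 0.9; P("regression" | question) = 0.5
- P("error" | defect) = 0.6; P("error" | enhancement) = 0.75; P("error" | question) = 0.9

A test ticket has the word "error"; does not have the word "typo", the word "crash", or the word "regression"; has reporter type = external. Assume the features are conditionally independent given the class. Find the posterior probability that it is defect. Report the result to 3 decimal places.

defect: 0.7 × 0.2 × (1−0.6) × (1−0.25) × (1−0.75) × 0.6 = 0.0063
enhancement: 0.1 × 0.95 × (1−0.35) × (1−0.5) × (1−0.9) × 0.75 = 0.002315625
question: 0.2 × 0.2 × (1−0.6) × (1−0.65) × (1−0.5) × 0.9 = 0.00252
P(defect | x) = 0.0063 / 0.011135625 ≈ 0.566

0.566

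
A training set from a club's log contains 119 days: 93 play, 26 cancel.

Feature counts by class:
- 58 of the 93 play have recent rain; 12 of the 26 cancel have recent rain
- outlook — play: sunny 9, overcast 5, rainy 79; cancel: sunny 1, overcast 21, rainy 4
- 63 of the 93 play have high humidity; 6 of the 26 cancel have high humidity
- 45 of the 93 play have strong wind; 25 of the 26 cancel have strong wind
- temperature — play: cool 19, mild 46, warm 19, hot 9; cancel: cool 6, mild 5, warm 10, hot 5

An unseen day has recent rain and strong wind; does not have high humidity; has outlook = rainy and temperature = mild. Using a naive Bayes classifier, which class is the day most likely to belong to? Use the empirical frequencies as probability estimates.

play

play: (93/119) × (58/93) × (79/93) × (30/93) × (45/93) × (46/93) ≈ 0.0319645
cancel: (26/119) × (12/26) × (4/26) × (20/26) × (25/26) × (5/26) ≈ 0.00220669
Highest score → play.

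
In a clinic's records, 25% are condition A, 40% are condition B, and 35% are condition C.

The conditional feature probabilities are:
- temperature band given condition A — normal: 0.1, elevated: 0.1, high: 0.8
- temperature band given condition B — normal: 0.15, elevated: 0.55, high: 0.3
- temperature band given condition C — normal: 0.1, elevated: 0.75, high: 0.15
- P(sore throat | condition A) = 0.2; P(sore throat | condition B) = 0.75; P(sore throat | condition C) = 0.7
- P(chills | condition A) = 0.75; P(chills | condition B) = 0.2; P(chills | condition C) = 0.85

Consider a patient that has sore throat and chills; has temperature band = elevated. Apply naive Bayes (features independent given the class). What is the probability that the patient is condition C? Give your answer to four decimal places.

0.8095

condition A: 0.25 × 0.1 × 0.2 × 0.75 = 0.00375
condition B: 0.4 × 0.55 × 0.75 × 0.2 = 0.033
condition C: 0.35 × 0.75 × 0.7 × 0.85 = 0.1561875
P(condition C | x) = 0.1561875 / 0.1929375 ≈ 0.8095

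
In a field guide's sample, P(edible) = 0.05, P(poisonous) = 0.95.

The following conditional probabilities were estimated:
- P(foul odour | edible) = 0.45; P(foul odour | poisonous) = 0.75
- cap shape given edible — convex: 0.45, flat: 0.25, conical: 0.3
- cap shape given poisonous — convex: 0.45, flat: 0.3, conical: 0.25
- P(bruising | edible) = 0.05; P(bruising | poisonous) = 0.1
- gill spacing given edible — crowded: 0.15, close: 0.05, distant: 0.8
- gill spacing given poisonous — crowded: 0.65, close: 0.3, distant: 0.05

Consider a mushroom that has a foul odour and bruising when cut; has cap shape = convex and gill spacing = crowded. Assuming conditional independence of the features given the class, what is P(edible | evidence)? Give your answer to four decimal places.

edible: 0.05 × 0.45 × 0.45 × 0.05 × 0.15 = 0.0000759375
poisonous: 0.95 × 0.75 × 0.45 × 0.1 × 0.65 = 0.020840625
P(edible | x) = 0.0000759375 / 0.0209165625 ≈ 0.0036

0.0036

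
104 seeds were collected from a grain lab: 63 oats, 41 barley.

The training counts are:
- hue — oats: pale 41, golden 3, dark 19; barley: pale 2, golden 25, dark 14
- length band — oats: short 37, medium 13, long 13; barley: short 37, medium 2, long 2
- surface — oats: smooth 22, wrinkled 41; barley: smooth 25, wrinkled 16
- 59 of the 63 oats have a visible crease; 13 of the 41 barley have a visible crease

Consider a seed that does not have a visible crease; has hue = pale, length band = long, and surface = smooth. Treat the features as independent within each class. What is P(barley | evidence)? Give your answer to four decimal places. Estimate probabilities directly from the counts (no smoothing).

0.1780

oats: (63/104) × (41/63) × (13/63) × (22/63) × (4/63) ≈ 0.00180366
barley: (41/104) × (2/41) × (2/41) × (25/41) × (28/41) ≈ 0.000390637
P(barley | x) = 0.000390637 / 0.002194297 ≈ 0.1780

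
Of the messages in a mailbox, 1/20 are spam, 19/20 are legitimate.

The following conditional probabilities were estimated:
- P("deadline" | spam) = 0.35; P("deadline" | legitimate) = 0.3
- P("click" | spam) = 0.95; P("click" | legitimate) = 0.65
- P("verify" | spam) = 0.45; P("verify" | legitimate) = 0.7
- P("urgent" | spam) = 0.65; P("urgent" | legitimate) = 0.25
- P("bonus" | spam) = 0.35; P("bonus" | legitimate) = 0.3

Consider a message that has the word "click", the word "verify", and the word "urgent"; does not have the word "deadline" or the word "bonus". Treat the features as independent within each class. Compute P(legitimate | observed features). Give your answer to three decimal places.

0.900

spam: 0.05 × (1−0.35) × 0.95 × 0.45 × 0.65 × (1−0.35) = 0.005870109375
legitimate: 0.95 × (1−0.3) × 0.65 × 0.7 × 0.25 × (1−0.3) = 0.052950625
P(legitimate | x) = 0.052950625 / 0.058820734375 ≈ 0.900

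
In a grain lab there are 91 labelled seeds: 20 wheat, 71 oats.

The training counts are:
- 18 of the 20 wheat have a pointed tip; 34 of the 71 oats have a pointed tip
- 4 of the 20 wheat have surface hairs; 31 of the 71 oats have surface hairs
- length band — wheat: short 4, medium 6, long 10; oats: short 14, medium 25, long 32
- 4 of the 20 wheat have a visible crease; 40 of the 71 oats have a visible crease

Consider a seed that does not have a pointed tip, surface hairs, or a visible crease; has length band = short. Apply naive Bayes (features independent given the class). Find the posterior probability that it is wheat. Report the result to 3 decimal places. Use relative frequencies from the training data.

0.125

wheat: (20/91) × (2/20) × (16/20) × (4/20) × (16/20) ≈ 0.00281319
oats: (71/91) × (37/71) × (40/71) × (14/71) × (31/71) ≈ 0.0197213
P(wheat | x) = 0.00281319 / 0.02253449 ≈ 0.125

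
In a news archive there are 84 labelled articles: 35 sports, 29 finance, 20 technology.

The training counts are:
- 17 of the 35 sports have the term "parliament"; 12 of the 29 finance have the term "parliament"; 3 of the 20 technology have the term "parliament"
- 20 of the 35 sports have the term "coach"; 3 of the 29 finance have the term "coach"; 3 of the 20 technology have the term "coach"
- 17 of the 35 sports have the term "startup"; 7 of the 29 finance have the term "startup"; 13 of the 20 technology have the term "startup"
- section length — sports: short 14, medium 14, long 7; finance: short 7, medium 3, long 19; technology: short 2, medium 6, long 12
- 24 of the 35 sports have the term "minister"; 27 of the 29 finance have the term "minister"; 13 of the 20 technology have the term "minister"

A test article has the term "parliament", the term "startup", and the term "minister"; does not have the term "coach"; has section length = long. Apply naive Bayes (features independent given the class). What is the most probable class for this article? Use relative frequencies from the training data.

finance

sports: (35/84) × (17/35) × (15/35) × (17/35) × (7/35) × (24/35) ≈ 0.00577759
finance: (29/84) × (12/29) × (26/29) × (7/29) × (19/29) × (27/29) ≈ 0.0188581
technology: (20/84) × (3/20) × (17/20) × (13/20) × (12/20) × (13/20) ≈ 0.00769554
Highest score → finance.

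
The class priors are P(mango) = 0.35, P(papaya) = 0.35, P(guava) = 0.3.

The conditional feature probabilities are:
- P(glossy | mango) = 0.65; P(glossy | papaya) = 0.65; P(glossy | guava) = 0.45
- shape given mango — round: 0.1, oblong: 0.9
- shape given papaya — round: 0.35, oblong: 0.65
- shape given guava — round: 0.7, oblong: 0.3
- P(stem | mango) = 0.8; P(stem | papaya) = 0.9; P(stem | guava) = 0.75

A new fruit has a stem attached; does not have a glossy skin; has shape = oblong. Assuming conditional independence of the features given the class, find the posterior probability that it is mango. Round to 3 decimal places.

mango: 0.35 × (1−0.65) × 0.9 × 0.8 = 0.0882
papaya: 0.35 × (1−0.65) × 0.65 × 0.9 = 0.0716625
guava: 0.3 × (1−0.45) × 0.3 × 0.75 = 0.037125
P(mango | x) = 0.0882 / 0.1969875 ≈ 0.448

0.448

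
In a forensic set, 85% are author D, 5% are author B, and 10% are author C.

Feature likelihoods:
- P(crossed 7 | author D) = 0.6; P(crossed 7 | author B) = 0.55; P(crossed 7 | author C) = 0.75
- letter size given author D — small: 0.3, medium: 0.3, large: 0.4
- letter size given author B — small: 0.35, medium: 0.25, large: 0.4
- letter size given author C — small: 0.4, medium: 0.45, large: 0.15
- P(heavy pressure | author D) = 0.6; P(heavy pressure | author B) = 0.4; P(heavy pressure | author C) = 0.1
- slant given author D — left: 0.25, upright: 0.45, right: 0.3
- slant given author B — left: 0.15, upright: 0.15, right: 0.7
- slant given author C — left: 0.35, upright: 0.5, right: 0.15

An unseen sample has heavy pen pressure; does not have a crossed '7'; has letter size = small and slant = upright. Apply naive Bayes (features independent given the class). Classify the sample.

author D: 0.85 × (1−0.6) × 0.3 × 0.6 × 0.45 = 0.02754
author B: 0.05 × (1−0.55) × 0.35 × 0.4 × 0.15 = 0.0004725
author C: 0.1 × (1−0.75) × 0.4 × 0.1 × 0.5 = 0.0005
Highest score → author D.

author D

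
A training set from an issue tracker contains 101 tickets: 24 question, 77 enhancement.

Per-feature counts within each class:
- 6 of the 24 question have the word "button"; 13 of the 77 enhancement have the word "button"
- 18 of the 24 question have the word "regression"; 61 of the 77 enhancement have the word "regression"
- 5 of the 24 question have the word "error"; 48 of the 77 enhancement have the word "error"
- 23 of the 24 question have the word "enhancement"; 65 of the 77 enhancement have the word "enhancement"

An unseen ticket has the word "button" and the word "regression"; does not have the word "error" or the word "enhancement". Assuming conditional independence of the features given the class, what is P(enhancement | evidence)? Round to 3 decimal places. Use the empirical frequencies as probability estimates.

0.803

question: (24/101) × (6/24) × (18/24) × (19/24) × (1/24) ≈ 0.00146968
enhancement: (77/101) × (13/77) × (61/77) × (29/77) × (12/77) ≈ 0.00598493
P(enhancement | x) = 0.00598493 / 0.00745461 ≈ 0.803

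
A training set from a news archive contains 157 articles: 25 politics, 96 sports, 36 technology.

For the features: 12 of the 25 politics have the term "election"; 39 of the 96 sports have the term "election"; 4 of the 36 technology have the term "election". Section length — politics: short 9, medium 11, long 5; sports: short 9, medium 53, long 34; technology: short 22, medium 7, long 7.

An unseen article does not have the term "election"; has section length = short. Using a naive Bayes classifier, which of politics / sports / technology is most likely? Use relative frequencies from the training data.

politics: (25/157) × (13/25) × (9/25) ≈ 0.0298089
sports: (96/157) × (57/96) × (9/96) ≈ 0.0340366
technology: (36/157) × (32/36) × (22/36) ≈ 0.124558
Highest score → technology.

technology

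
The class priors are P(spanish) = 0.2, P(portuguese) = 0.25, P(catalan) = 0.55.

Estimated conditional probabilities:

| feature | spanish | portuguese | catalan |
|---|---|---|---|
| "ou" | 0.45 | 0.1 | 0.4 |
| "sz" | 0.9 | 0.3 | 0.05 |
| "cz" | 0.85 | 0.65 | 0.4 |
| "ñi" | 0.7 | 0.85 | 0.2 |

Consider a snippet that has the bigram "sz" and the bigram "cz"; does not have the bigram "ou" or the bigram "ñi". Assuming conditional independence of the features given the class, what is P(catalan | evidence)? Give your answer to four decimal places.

spanish: 0.2 × (1−0.45) × 0.9 × 0.85 × (1−0.7) = 0.025245
portuguese: 0.25 × (1−0.1) × 0.3 × 0.65 × (1−0.85) = 0.00658125
catalan: 0.55 × (1−0.4) × 0.05 × 0.4 × (1−0.2) = 0.00528
P(catalan | x) = 0.00528 / 0.03710625 ≈ 0.1423

0.1423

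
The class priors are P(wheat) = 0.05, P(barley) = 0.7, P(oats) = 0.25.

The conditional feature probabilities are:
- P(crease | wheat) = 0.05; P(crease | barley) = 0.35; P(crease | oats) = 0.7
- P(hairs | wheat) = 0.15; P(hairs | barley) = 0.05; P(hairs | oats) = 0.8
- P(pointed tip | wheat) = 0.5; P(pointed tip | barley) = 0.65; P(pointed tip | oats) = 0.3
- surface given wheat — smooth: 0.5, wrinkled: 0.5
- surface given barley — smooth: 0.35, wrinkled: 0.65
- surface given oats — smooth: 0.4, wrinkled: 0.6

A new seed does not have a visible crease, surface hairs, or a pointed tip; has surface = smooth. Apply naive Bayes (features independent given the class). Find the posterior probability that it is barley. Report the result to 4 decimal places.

wheat: 0.05 × (1−0.05) × (1−0.15) × (1−0.5) × 0.5 = 0.01009375
barley: 0.7 × (1−0.35) × (1−0.05) × (1−0.65) × 0.35 = 0.052950625
oats: 0.25 × (1−0.7) × (1−0.8) × (1−0.3) × 0.4 = 0.0042
P(barley | x) = 0.052950625 / 0.067244375 ≈ 0.7874

0.7874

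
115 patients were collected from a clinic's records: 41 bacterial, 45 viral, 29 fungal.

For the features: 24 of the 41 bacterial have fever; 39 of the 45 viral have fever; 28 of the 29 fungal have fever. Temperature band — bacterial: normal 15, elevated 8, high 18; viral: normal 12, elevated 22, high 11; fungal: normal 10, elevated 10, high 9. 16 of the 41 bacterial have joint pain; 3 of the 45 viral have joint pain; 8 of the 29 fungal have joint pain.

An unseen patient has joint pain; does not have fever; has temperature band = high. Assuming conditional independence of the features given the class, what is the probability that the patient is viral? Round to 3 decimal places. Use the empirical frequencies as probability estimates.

0.032

bacterial: (41/115) × (17/41) × (18/41) × (16/41) ≈ 0.0253265
viral: (45/115) × (6/45) × (11/45) × (3/45) ≈ 0.000850242
fungal: (29/115) × (1/29) × (9/29) × (8/29) ≈ 0.000744455
P(viral | x) = 0.000850242 / 0.026921197 ≈ 0.032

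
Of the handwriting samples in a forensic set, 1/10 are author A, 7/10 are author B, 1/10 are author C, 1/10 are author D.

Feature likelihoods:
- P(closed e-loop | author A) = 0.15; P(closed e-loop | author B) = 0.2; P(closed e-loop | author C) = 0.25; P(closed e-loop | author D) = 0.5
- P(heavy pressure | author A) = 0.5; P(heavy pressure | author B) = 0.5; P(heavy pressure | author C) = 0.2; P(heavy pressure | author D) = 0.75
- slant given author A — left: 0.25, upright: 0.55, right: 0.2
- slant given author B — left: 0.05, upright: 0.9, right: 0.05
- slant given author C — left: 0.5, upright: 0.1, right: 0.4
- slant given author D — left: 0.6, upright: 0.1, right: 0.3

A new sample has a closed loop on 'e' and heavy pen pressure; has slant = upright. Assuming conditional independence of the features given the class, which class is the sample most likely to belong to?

author B

author A: 0.1 × 0.15 × 0.5 × 0.55 = 0.004125
author B: 0.7 × 0.2 × 0.5 × 0.9 = 0.063
author C: 0.1 × 0.25 × 0.2 × 0.1 = 0.0005
author D: 0.1 × 0.5 × 0.75 × 0.1 = 0.00375
Highest score → author B.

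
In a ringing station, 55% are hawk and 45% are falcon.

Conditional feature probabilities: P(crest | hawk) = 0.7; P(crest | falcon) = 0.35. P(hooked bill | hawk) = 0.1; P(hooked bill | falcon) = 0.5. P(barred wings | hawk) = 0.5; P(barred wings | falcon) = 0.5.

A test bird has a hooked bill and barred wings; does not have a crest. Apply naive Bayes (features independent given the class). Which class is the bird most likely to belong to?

hawk: 0.55 × (1−0.7) × 0.1 × 0.5 = 0.00825
falcon: 0.45 × (1−0.35) × 0.5 × 0.5 = 0.073125
Highest score → falcon.

falcon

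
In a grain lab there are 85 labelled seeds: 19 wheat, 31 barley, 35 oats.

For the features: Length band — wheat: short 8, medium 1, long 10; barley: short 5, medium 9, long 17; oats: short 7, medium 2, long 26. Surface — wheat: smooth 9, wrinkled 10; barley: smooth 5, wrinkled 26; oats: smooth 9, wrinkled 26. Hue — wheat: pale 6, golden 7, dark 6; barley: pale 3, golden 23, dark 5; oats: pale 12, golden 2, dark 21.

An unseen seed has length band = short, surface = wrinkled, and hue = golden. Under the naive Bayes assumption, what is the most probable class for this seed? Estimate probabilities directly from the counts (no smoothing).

barley

wheat: (19/85) × (8/19) × (10/19) × (7/19) ≈ 0.01825
barley: (31/85) × (5/31) × (26/31) × (23/31) ≈ 0.036604
oats: (35/85) × (7/35) × (26/35) × (2/35) ≈ 0.0034958
Highest score → barley.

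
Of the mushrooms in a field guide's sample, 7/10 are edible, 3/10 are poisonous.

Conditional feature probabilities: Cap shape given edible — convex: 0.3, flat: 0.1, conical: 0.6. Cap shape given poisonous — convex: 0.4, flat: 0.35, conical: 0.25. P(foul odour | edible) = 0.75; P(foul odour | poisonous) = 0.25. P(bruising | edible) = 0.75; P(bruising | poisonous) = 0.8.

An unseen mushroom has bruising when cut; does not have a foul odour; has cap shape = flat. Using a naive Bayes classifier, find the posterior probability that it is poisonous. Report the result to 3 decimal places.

0.828

edible: 0.7 × 0.1 × (1−0.75) × 0.75 = 0.013125
poisonous: 0.3 × 0.35 × (1−0.25) × 0.8 = 0.063
P(poisonous | x) = 0.063 / 0.076125 ≈ 0.828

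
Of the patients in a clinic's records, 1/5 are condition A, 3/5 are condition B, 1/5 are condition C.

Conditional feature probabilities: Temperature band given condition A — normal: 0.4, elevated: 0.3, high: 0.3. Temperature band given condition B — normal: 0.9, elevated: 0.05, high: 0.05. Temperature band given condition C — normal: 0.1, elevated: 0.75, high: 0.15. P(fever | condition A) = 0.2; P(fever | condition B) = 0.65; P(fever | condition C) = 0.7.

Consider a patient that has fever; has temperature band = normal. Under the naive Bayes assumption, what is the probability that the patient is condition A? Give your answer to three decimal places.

0.042

condition A: 0.2 × 0.4 × 0.2 = 0.016
condition B: 0.6 × 0.9 × 0.65 = 0.351
condition C: 0.2 × 0.1 × 0.7 = 0.014
P(condition A | x) = 0.016 / 0.381 ≈ 0.042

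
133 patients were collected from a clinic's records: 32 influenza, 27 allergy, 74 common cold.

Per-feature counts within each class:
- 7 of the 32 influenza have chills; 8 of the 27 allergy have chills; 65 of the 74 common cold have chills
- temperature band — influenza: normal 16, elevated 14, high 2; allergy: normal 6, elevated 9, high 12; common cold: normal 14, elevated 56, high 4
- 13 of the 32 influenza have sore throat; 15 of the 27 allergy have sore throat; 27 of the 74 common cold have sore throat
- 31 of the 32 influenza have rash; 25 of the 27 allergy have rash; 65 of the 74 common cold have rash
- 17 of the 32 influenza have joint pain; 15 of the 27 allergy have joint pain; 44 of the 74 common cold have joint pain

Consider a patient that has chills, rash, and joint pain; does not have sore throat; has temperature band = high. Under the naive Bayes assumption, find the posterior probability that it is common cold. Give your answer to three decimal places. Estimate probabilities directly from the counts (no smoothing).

0.552

influenza: (32/133) × (7/32) × (2/32) × (19/32) × (31/32) × (17/32) = 0.0010051727294921875
allergy: (27/133) × (8/27) × (12/27) × (12/27) × (25/27) × (15/27) ≈ 0.00611191
common cold: (74/133) × (65/74) × (4/74) × (47/74) × (65/74) × (44/74) ≈ 0.00876312
P(common cold | x) = 0.00876312 / 0.0158802027294921875 ≈ 0.552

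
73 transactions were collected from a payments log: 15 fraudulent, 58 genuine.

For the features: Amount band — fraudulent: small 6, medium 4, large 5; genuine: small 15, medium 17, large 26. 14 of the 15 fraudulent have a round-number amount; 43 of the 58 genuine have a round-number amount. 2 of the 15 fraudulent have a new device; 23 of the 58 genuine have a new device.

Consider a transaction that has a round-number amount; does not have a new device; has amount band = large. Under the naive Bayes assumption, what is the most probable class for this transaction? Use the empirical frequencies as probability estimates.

fraudulent: (15/73) × (5/15) × (14/15) × (13/15) ≈ 0.0554033
genuine: (58/73) × (26/58) × (43/58) × (35/58) ≈ 0.159342
Highest score → genuine.

genuine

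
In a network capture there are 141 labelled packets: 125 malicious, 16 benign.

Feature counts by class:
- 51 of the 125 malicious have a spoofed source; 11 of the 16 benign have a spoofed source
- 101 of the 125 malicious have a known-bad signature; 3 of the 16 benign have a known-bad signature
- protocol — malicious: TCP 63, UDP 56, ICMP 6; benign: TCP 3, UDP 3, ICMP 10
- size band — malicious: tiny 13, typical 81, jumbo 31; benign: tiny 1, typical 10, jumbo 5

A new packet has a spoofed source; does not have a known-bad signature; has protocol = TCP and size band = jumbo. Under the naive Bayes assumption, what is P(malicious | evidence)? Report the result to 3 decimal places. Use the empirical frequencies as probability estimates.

0.700

malicious: (125/141) × (51/125) × (24/125) × (63/125) × (31/125) ≈ 0.0086803
benign: (16/141) × (11/16) × (13/16) × (3/16) × (5/16) ≈ 0.00371405
P(malicious | x) = 0.0086803 / 0.01239435 ≈ 0.700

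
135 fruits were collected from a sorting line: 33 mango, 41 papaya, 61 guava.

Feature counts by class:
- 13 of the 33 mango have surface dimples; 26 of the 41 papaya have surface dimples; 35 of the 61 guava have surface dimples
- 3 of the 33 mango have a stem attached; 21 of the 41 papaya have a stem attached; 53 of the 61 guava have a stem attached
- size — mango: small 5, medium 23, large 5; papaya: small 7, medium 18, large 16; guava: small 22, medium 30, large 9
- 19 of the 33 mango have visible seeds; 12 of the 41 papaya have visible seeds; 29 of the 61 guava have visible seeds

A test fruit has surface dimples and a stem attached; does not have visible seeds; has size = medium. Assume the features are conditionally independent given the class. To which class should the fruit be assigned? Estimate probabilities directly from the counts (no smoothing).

guava

mango: (33/135) × (13/33) × (3/33) × (23/33) × (14/33) ≈ 0.00258848
papaya: (41/135) × (26/41) × (21/41) × (18/41) × (29/41) ≈ 0.0306322
guava: (61/135) × (35/61) × (53/61) × (30/61) × (32/61) ≈ 0.0581155
Highest score → guava.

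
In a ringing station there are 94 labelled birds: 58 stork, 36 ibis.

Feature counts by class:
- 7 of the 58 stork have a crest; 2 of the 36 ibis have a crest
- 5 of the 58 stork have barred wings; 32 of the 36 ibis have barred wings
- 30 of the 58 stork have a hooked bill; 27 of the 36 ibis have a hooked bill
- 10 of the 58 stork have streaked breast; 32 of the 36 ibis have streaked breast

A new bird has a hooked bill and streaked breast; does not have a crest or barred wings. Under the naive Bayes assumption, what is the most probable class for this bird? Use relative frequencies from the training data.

stork

stork: (58/94) × (51/58) × (53/58) × (30/58) × (10/58) ≈ 0.0442136
ibis: (36/94) × (34/36) × (4/36) × (27/36) × (32/36) ≈ 0.0267928
Highest score → stork.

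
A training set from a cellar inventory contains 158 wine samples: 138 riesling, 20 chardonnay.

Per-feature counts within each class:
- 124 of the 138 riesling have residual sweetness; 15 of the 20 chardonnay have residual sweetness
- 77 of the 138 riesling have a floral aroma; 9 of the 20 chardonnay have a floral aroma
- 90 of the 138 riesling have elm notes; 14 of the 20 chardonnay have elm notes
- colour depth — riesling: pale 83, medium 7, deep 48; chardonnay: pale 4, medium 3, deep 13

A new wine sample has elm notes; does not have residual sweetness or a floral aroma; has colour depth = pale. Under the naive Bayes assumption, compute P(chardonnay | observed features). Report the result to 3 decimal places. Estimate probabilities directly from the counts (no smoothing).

0.137

riesling: (138/158) × (14/138) × (61/138) × (90/138) × (83/138) ≈ 0.0153633
chardonnay: (20/158) × (5/20) × (11/20) × (14/20) × (4/20) ≈ 0.00243671
P(chardonnay | x) = 0.00243671 / 0.01780001 ≈ 0.137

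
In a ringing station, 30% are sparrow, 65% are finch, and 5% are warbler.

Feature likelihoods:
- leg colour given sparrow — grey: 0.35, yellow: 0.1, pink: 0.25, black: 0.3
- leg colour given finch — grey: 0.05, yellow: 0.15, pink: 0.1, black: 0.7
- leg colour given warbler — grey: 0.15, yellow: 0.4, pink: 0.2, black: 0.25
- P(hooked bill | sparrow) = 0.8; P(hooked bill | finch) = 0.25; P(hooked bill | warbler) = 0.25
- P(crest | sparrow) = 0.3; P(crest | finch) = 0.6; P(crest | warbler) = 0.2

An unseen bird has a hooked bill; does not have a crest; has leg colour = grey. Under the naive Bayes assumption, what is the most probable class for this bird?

sparrow: 0.3 × 0.35 × 0.8 × (1−0.3) = 0.0588
finch: 0.65 × 0.05 × 0.25 × (1−0.6) = 0.00325
warbler: 0.05 × 0.15 × 0.25 × (1−0.2) = 0.0015
Highest score → sparrow.

sparrow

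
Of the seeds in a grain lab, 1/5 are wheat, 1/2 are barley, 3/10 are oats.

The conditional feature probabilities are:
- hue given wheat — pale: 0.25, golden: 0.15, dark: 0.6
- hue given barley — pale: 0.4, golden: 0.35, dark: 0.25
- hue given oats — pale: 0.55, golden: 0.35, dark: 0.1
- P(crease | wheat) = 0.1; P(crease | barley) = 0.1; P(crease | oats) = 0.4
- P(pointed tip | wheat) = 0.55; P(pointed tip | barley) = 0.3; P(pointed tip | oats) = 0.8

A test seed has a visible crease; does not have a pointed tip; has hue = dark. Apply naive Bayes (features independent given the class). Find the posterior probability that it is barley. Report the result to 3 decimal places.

wheat: 0.2 × 0.6 × 0.1 × (1−0.55) = 0.0054
barley: 0.5 × 0.25 × 0.1 × (1−0.3) = 0.00875
oats: 0.3 × 0.1 × 0.4 × (1−0.8) = 0.0024
P(barley | x) = 0.00875 / 0.01655 ≈ 0.529

0.529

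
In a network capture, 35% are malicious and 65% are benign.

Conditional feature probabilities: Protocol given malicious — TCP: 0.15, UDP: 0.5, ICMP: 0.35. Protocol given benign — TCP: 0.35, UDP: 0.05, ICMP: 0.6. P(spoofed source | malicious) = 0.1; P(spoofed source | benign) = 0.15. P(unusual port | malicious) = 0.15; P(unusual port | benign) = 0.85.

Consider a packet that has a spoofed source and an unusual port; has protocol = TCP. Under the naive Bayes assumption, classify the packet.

benign

malicious: 0.35 × 0.15 × 0.1 × 0.15 = 0.0007875
benign: 0.65 × 0.35 × 0.15 × 0.85 = 0.02900625
Highest score → benign.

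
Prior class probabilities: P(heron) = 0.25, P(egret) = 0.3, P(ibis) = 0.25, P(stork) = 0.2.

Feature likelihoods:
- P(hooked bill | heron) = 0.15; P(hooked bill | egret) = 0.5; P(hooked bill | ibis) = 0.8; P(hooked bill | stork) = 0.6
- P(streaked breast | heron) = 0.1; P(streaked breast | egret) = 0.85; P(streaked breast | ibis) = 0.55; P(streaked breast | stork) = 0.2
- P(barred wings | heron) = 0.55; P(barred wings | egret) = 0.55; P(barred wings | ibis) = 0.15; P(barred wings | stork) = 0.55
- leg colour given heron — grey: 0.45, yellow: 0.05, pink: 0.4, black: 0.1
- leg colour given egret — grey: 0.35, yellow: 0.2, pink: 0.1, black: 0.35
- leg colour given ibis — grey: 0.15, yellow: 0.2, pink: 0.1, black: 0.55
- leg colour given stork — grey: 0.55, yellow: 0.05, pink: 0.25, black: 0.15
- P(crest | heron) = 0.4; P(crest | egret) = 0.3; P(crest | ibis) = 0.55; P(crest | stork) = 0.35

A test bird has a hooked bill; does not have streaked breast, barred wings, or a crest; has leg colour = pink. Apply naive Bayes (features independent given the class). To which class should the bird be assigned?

stork

heron: 0.25 × 0.15 × (1−0.1) × (1−0.55) × 0.4 × (1−0.4) = 0.003645
egret: 0.3 × 0.5 × (1−0.85) × (1−0.55) × 0.1 × (1−0.3) = 0.00070875
ibis: 0.25 × 0.8 × (1−0.55) × (1−0.15) × 0.1 × (1−0.55) = 0.0034425
stork: 0.2 × 0.6 × (1−0.2) × (1−0.55) × 0.25 × (1−0.35) = 0.00702
Highest score → stork.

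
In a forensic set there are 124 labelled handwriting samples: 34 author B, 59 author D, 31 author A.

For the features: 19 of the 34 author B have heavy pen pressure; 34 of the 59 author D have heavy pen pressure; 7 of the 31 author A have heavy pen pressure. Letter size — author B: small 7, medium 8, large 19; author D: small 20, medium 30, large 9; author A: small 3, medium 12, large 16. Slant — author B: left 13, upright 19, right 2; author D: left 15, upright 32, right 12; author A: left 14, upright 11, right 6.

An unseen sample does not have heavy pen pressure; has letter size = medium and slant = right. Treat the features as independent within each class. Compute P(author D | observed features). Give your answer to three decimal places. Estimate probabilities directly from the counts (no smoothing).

0.563

author B: (34/124) × (15/34) × (8/34) × (2/34) ≈ 0.00167429
author D: (59/124) × (25/59) × (30/59) × (12/59) ≈ 0.0208505
author A: (31/124) × (24/31) × (12/31) × (6/31) ≈ 0.014501
P(author D | x) = 0.0208505 / 0.03702579 ≈ 0.563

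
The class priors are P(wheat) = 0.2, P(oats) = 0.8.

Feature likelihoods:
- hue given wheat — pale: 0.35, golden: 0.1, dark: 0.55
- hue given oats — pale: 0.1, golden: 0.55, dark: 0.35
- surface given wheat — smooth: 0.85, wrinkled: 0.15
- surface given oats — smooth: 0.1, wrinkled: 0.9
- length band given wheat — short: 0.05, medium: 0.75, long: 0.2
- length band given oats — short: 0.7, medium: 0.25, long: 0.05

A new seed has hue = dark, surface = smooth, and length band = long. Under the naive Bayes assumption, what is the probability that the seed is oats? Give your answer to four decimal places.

wheat: 0.2 × 0.55 × 0.85 × 0.2 = 0.0187
oats: 0.8 × 0.35 × 0.1 × 0.05 = 0.0014
P(oats | x) = 0.0014 / 0.0201 ≈ 0.0697

0.0697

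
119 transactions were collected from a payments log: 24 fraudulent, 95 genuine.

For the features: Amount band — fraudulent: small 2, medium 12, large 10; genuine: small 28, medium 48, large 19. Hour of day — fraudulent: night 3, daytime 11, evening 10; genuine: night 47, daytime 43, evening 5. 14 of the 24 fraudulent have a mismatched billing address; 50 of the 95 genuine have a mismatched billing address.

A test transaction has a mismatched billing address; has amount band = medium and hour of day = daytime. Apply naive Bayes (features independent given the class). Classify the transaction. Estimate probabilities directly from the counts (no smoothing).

fraudulent: (24/119) × (12/24) × (11/24) × (14/24) ≈ 0.0269608
genuine: (95/119) × (48/95) × (43/95) × (50/95) ≈ 0.0960916
Highest score → genuine.

genuine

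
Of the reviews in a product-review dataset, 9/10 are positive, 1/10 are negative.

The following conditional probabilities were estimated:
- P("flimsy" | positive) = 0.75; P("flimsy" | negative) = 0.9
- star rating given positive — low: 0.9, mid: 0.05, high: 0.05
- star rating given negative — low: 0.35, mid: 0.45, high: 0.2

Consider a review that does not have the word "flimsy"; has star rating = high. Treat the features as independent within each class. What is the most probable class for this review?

positive

positive: 0.9 × (1−0.75) × 0.05 = 0.01125
negative: 0.1 × (1−0.9) × 0.2 = 0.002
Highest score → positive.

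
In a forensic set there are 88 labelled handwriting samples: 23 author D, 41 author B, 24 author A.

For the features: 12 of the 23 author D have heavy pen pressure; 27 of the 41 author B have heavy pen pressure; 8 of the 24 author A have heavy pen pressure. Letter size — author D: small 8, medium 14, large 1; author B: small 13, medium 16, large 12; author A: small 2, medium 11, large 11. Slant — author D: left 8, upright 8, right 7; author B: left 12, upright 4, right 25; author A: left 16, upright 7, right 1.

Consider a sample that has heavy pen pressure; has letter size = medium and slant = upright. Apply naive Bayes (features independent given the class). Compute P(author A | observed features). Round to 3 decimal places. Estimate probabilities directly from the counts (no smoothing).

0.231

author D: (23/88) × (12/23) × (14/23) × (8/23) ≈ 0.0288709
author B: (41/88) × (27/41) × (16/41) × (4/41) ≈ 0.0116814
author A: (24/88) × (8/24) × (11/24) × (7/24) ≈ 0.0121528
P(author A | x) = 0.0121528 / 0.0527051 ≈ 0.231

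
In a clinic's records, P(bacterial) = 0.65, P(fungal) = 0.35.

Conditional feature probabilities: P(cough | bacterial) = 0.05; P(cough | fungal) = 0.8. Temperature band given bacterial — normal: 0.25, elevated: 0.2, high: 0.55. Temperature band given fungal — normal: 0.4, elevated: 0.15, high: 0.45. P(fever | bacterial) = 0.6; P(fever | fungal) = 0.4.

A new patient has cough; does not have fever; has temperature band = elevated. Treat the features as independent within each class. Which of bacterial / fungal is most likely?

fungal

bacterial: 0.65 × 0.05 × 0.2 × (1−0.6) = 0.0026
fungal: 0.35 × 0.8 × 0.15 × (1−0.4) = 0.0252
Highest score → fungal.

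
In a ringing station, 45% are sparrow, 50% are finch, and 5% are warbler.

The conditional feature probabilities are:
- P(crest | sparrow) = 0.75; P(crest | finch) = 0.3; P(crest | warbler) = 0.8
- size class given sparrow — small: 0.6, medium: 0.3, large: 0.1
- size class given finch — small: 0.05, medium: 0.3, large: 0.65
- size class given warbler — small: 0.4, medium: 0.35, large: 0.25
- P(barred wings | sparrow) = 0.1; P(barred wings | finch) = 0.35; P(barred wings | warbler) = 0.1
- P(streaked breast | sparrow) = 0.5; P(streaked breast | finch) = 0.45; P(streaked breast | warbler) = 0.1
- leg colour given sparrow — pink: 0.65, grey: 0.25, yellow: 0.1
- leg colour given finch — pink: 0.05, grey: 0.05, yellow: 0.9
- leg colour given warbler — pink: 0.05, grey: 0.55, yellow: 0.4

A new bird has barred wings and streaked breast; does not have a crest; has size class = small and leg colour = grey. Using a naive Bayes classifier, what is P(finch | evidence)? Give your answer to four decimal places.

0.1373

sparrow: 0.45 × (1−0.75) × 0.6 × 0.1 × 0.5 × 0.25 = 0.00084375
finch: 0.5 × (1−0.3) × 0.05 × 0.35 × 0.45 × 0.05 = 0.0001378125
warbler: 0.05 × (1−0.8) × 0.4 × 0.1 × 0.1 × 0.55 = 0.000022
P(finch | x) = 0.0001378125 / 0.0010035625 ≈ 0.1373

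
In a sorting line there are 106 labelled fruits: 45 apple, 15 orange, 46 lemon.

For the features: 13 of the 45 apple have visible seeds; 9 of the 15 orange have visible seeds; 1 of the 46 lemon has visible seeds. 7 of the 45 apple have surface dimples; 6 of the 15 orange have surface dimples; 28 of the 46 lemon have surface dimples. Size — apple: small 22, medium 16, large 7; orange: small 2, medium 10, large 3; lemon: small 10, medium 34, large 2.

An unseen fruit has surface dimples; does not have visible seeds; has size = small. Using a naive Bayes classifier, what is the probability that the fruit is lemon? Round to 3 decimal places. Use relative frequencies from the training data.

apple: (45/106) × (32/45) × (7/45) × (22/45) ≈ 0.0229583
orange: (15/106) × (6/15) × (6/15) × (2/15) ≈ 0.00301887
lemon: (46/106) × (45/46) × (28/46) × (10/46) ≈ 0.0561758
P(lemon | x) = 0.0561758 / 0.08215297 ≈ 0.684

0.684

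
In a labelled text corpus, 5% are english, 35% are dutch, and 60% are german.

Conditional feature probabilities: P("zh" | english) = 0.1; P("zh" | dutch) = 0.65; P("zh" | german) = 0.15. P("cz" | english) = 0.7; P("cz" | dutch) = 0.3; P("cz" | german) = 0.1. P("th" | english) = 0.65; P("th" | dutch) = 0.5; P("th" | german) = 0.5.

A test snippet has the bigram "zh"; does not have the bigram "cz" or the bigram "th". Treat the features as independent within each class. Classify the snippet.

english: 0.05 × 0.1 × (1−0.7) × (1−0.65) = 0.000525
dutch: 0.35 × 0.65 × (1−0.3) × (1−0.5) = 0.079625
german: 0.6 × 0.15 × (1−0.1) × (1−0.5) = 0.0405
Highest score → dutch.

dutch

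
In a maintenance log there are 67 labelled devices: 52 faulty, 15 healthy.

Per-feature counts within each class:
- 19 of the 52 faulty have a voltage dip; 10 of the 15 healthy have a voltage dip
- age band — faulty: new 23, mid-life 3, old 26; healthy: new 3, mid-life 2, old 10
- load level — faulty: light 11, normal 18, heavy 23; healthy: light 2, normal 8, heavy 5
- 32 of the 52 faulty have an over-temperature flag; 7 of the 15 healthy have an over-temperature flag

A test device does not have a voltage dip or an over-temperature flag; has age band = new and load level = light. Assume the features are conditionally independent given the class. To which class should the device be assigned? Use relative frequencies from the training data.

faulty

faulty: (52/67) × (33/52) × (23/52) × (11/52) × (20/52) ≈ 0.0177247
healthy: (15/67) × (5/15) × (3/15) × (2/15) × (8/15) ≈ 0.00106136
Highest score → faulty.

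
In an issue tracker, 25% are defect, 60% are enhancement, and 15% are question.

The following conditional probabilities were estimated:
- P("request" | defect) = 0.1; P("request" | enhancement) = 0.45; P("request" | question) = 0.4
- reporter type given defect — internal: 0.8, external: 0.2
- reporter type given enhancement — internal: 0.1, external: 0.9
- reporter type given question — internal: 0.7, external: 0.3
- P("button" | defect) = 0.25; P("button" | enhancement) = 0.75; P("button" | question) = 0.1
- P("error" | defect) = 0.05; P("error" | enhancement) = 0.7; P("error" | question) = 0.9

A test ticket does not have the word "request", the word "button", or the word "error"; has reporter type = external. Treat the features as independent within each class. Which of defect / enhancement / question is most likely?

defect: 0.25 × (1−0.1) × 0.2 × (1−0.25) × (1−0.05) = 0.0320625
enhancement: 0.6 × (1−0.45) × 0.9 × (1−0.75) × (1−0.7) = 0.022275
question: 0.15 × (1−0.4) × 0.3 × (1−0.1) × (1−0.9) = 0.00243
Highest score → defect.

defect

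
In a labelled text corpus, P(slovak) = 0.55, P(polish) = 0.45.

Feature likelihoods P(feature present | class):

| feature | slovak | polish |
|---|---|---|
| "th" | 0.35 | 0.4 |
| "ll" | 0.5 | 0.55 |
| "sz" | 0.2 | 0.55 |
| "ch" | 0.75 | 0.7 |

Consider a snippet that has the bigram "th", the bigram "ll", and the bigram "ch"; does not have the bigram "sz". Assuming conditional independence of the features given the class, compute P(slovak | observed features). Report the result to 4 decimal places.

slovak: 0.55 × 0.35 × 0.5 × (1−0.2) × 0.75 = 0.05775
polish: 0.45 × 0.4 × 0.55 × (1−0.55) × 0.7 = 0.031185
P(slovak | x) = 0.05775 / 0.088935 ≈ 0.6494

0.6494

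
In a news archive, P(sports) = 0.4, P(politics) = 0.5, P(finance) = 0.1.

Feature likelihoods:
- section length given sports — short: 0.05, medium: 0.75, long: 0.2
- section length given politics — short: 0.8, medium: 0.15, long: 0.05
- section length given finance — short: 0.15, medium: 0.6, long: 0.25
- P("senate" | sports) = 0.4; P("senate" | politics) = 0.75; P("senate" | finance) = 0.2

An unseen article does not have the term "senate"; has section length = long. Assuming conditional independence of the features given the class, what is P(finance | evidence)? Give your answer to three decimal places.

sports: 0.4 × 0.2 × (1−0.4) = 0.048
politics: 0.5 × 0.05 × (1−0.75) = 0.00625
finance: 0.1 × 0.25 × (1−0.2) = 0.02
P(finance | x) = 0.02 / 0.07425 ≈ 0.269

0.269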